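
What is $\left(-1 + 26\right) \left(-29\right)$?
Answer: $-725$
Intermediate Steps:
$\left(-1 + 26\right) \left(-29\right) = 25 \left(-29\right) = -725$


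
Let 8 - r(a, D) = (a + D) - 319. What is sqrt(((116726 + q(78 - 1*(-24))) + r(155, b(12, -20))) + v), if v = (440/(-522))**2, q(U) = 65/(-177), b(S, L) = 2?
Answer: sqrt(27719536479151)/15399 ≈ 341.90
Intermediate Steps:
r(a, D) = 327 - D - a (r(a, D) = 8 - ((a + D) - 319) = 8 - ((D + a) - 319) = 8 - (-319 + D + a) = 8 + (319 - D - a) = 327 - D - a)
q(U) = -65/177 (q(U) = 65*(-1/177) = -65/177)
v = 48400/68121 (v = (440*(-1/522))**2 = (-220/261)**2 = 48400/68121 ≈ 0.71050)
sqrt(((116726 + q(78 - 1*(-24))) + r(155, b(12, -20))) + v) = sqrt(((116726 - 65/177) + (327 - 1*2 - 1*155)) + 48400/68121) = sqrt((20660437/177 + (327 - 2 - 155)) + 48400/68121) = sqrt((20660437/177 + 170) + 48400/68121) = sqrt(20690527/177 + 48400/68121) = sqrt(469822652189/4019139) = sqrt(27719536479151)/15399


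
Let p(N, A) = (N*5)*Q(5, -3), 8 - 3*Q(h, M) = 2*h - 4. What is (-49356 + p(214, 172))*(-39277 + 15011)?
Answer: 3541088848/3 ≈ 1.1804e+9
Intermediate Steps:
Q(h, M) = 4 - 2*h/3 (Q(h, M) = 8/3 - (2*h - 4)/3 = 8/3 - (-4 + 2*h)/3 = 8/3 + (4/3 - 2*h/3) = 4 - 2*h/3)
p(N, A) = 10*N/3 (p(N, A) = (N*5)*(4 - 2/3*5) = (5*N)*(4 - 10/3) = (5*N)*(2/3) = 10*N/3)
(-49356 + p(214, 172))*(-39277 + 15011) = (-49356 + (10/3)*214)*(-39277 + 15011) = (-49356 + 2140/3)*(-24266) = -145928/3*(-24266) = 3541088848/3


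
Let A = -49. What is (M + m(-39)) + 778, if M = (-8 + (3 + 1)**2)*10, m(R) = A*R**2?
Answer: -73671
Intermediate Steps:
m(R) = -49*R**2
M = 80 (M = (-8 + 4**2)*10 = (-8 + 16)*10 = 8*10 = 80)
(M + m(-39)) + 778 = (80 - 49*(-39)**2) + 778 = (80 - 49*1521) + 778 = (80 - 74529) + 778 = -74449 + 778 = -73671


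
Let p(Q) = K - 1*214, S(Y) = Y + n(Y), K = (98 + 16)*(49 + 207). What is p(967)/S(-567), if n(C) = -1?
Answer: -14485/284 ≈ -51.004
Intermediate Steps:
K = 29184 (K = 114*256 = 29184)
S(Y) = -1 + Y (S(Y) = Y - 1 = -1 + Y)
p(Q) = 28970 (p(Q) = 29184 - 1*214 = 29184 - 214 = 28970)
p(967)/S(-567) = 28970/(-1 - 567) = 28970/(-568) = 28970*(-1/568) = -14485/284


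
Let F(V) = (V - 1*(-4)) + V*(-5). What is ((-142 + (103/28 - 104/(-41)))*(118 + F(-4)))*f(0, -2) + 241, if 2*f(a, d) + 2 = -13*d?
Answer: -64465567/287 ≈ -2.2462e+5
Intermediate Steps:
f(a, d) = -1 - 13*d/2 (f(a, d) = -1 + (-13*d)/2 = -1 - 13*d/2)
F(V) = 4 - 4*V (F(V) = (V + 4) - 5*V = (4 + V) - 5*V = 4 - 4*V)
((-142 + (103/28 - 104/(-41)))*(118 + F(-4)))*f(0, -2) + 241 = ((-142 + (103/28 - 104/(-41)))*(118 + (4 - 4*(-4))))*(-1 - 13/2*(-2)) + 241 = ((-142 + (103*(1/28) - 104*(-1/41)))*(118 + (4 + 16)))*(-1 + 13) + 241 = ((-142 + (103/28 + 104/41))*(118 + 20))*12 + 241 = ((-142 + 7135/1148)*138)*12 + 241 = -155881/1148*138*12 + 241 = -10755789/574*12 + 241 = -64534734/287 + 241 = -64465567/287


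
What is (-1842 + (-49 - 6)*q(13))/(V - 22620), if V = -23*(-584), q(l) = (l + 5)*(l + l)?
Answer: 13791/4594 ≈ 3.0020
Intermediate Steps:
q(l) = 2*l*(5 + l) (q(l) = (5 + l)*(2*l) = 2*l*(5 + l))
V = 13432
(-1842 + (-49 - 6)*q(13))/(V - 22620) = (-1842 + (-49 - 6)*(2*13*(5 + 13)))/(13432 - 22620) = (-1842 - 110*13*18)/(-9188) = (-1842 - 55*468)*(-1/9188) = (-1842 - 25740)*(-1/9188) = -27582*(-1/9188) = 13791/4594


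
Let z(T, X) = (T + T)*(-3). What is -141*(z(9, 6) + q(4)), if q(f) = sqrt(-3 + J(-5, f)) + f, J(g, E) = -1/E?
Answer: 7050 - 141*I*sqrt(13)/2 ≈ 7050.0 - 254.19*I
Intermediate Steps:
z(T, X) = -6*T (z(T, X) = (2*T)*(-3) = -6*T)
q(f) = f + sqrt(-3 - 1/f) (q(f) = sqrt(-3 - 1/f) + f = f + sqrt(-3 - 1/f))
-141*(z(9, 6) + q(4)) = -141*(-6*9 + (4 + sqrt(-3 - 1/4))) = -141*(-54 + (4 + sqrt(-3 - 1*1/4))) = -141*(-54 + (4 + sqrt(-3 - 1/4))) = -141*(-54 + (4 + sqrt(-13/4))) = -141*(-54 + (4 + I*sqrt(13)/2)) = -141*(-50 + I*sqrt(13)/2) = 7050 - 141*I*sqrt(13)/2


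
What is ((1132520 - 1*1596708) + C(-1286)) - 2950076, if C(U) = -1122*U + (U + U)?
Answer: -1973944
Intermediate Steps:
C(U) = -1120*U (C(U) = -1122*U + 2*U = -1120*U)
((1132520 - 1*1596708) + C(-1286)) - 2950076 = ((1132520 - 1*1596708) - 1120*(-1286)) - 2950076 = ((1132520 - 1596708) + 1440320) - 2950076 = (-464188 + 1440320) - 2950076 = 976132 - 2950076 = -1973944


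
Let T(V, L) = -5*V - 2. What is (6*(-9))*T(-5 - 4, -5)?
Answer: -2322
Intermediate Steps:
T(V, L) = -2 - 5*V
(6*(-9))*T(-5 - 4, -5) = (6*(-9))*(-2 - 5*(-5 - 4)) = -54*(-2 - 5*(-9)) = -54*(-2 + 45) = -54*43 = -2322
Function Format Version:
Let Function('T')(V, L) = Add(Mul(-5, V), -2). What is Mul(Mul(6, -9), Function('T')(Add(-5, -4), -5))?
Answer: -2322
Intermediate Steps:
Function('T')(V, L) = Add(-2, Mul(-5, V))
Mul(Mul(6, -9), Function('T')(Add(-5, -4), -5)) = Mul(Mul(6, -9), Add(-2, Mul(-5, Add(-5, -4)))) = Mul(-54, Add(-2, Mul(-5, -9))) = Mul(-54, Add(-2, 45)) = Mul(-54, 43) = -2322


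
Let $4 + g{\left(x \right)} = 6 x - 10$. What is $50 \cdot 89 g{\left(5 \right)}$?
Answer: $71200$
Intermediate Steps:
$g{\left(x \right)} = -14 + 6 x$ ($g{\left(x \right)} = -4 + \left(6 x - 10\right) = -4 + \left(-10 + 6 x\right) = -14 + 6 x$)
$50 \cdot 89 g{\left(5 \right)} = 50 \cdot 89 \left(-14 + 6 \cdot 5\right) = 4450 \left(-14 + 30\right) = 4450 \cdot 16 = 71200$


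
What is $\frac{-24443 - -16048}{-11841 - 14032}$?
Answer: $\frac{8395}{25873} \approx 0.32447$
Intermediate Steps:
$\frac{-24443 - -16048}{-11841 - 14032} = \frac{-24443 + 16048}{-25873} = \left(-8395\right) \left(- \frac{1}{25873}\right) = \frac{8395}{25873}$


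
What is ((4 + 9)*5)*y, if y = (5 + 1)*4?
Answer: 1560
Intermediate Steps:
y = 24 (y = 6*4 = 24)
((4 + 9)*5)*y = ((4 + 9)*5)*24 = (13*5)*24 = 65*24 = 1560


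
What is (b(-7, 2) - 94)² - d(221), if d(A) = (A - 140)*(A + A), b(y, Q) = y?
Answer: -25601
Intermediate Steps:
d(A) = 2*A*(-140 + A) (d(A) = (-140 + A)*(2*A) = 2*A*(-140 + A))
(b(-7, 2) - 94)² - d(221) = (-7 - 94)² - 2*221*(-140 + 221) = (-101)² - 2*221*81 = 10201 - 1*35802 = 10201 - 35802 = -25601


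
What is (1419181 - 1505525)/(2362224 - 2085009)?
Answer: -86344/277215 ≈ -0.31147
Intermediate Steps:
(1419181 - 1505525)/(2362224 - 2085009) = -86344/277215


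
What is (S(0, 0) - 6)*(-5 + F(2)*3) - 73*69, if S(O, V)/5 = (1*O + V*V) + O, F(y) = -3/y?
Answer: -4980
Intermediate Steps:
S(O, V) = 5*V² + 10*O (S(O, V) = 5*((1*O + V*V) + O) = 5*((O + V²) + O) = 5*(V² + 2*O) = 5*V² + 10*O)
(S(0, 0) - 6)*(-5 + F(2)*3) - 73*69 = ((5*0² + 10*0) - 6)*(-5 - 3/2*3) - 73*69 = ((5*0 + 0) - 6)*(-5 - 3*½*3) - 5037 = ((0 + 0) - 6)*(-5 - 3/2*3) - 5037 = (0 - 6)*(-5 - 9/2) - 5037 = -6*(-19/2) - 5037 = 57 - 5037 = -4980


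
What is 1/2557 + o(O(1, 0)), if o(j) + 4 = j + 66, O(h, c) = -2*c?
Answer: 158535/2557 ≈ 62.000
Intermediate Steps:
o(j) = 62 + j (o(j) = -4 + (j + 66) = -4 + (66 + j) = 62 + j)
1/2557 + o(O(1, 0)) = 1/2557 + (62 - 2*0) = 1/2557 + (62 + 0) = 1/2557 + 62 = 158535/2557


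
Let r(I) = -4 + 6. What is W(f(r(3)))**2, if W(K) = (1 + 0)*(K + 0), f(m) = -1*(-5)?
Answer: 25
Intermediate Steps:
r(I) = 2
f(m) = 5
W(K) = K (W(K) = 1*K = K)
W(f(r(3)))**2 = 5**2 = 25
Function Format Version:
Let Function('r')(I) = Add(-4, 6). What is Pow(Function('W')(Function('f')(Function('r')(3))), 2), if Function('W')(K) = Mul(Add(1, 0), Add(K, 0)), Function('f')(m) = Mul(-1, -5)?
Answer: 25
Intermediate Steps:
Function('r')(I) = 2
Function('f')(m) = 5
Function('W')(K) = K (Function('W')(K) = Mul(1, K) = K)
Pow(Function('W')(Function('f')(Function('r')(3))), 2) = Pow(5, 2) = 25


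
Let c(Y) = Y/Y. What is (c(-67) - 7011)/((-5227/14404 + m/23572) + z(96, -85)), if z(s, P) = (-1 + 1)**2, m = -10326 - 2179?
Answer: 74378528965/9479152 ≈ 7846.5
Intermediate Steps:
m = -12505
z(s, P) = 0 (z(s, P) = 0**2 = 0)
c(Y) = 1
(c(-67) - 7011)/((-5227/14404 + m/23572) + z(96, -85)) = (1 - 7011)/((-5227/14404 - 12505/23572) + 0) = -7010/((-5227*1/14404 - 12505*1/23572) + 0) = -7010/((-5227/14404 - 12505/23572) + 0) = -7010/(-18958304/21220693 + 0) = -7010/(-18958304/21220693) = -7010*(-21220693/18958304) = 74378528965/9479152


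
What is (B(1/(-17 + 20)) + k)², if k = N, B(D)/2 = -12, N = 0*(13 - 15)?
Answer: 576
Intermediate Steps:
N = 0 (N = 0*(-2) = 0)
B(D) = -24 (B(D) = 2*(-12) = -24)
k = 0
(B(1/(-17 + 20)) + k)² = (-24 + 0)² = (-24)² = 576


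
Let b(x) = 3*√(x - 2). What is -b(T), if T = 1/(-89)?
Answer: -3*I*√15931/89 ≈ -4.2545*I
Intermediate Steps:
T = -1/89 ≈ -0.011236
b(x) = 3*√(-2 + x)
-b(T) = -3*√(-2 - 1/89) = -3*√(-179/89) = -3*I*√15931/89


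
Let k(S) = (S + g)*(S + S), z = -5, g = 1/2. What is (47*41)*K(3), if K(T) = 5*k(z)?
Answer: 433575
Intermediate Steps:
g = 1/2 (g = (1/2)*1 = 1/2 ≈ 0.50000)
k(S) = 2*S*(1/2 + S) (k(S) = (S + 1/2)*(S + S) = (1/2 + S)*(2*S) = 2*S*(1/2 + S))
K(T) = 225 (K(T) = 5*(-5*(1 + 2*(-5))) = 5*(-5*(1 - 10)) = 5*(-5*(-9)) = 5*45 = 225)
(47*41)*K(3) = (47*41)*225 = 1927*225 = 433575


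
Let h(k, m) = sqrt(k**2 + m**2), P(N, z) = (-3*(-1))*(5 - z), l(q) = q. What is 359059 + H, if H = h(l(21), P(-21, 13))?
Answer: 359059 + 3*sqrt(113) ≈ 3.5909e+5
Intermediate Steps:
P(N, z) = 15 - 3*z (P(N, z) = 3*(5 - z) = 15 - 3*z)
H = 3*sqrt(113) (H = sqrt(21**2 + (15 - 3*13)**2) = sqrt(441 + (15 - 39)**2) = sqrt(441 + (-24)**2) = sqrt(441 + 576) = sqrt(1017) = 3*sqrt(113) ≈ 31.890)
359059 + H = 359059 + 3*sqrt(113)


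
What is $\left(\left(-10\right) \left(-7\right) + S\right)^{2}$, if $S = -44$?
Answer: $676$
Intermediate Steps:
$\left(\left(-10\right) \left(-7\right) + S\right)^{2} = \left(\left(-10\right) \left(-7\right) - 44\right)^{2} = \left(70 - 44\right)^{2} = 26^{2} = 676$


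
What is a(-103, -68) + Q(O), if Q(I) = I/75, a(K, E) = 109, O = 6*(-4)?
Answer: 2717/25 ≈ 108.68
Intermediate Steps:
O = -24
Q(I) = I/75 (Q(I) = I*(1/75) = I/75)
a(-103, -68) + Q(O) = 109 + (1/75)*(-24) = 109 - 8/25 = 2717/25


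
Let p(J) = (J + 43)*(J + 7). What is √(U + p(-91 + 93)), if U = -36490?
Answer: I*√36085 ≈ 189.96*I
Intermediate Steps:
p(J) = (7 + J)*(43 + J) (p(J) = (43 + J)*(7 + J) = (7 + J)*(43 + J))
√(U + p(-91 + 93)) = √(-36490 + (301 + (-91 + 93)² + 50*(-91 + 93))) = √(-36490 + (301 + 2² + 50*2)) = √(-36490 + (301 + 4 + 100)) = √(-36490 + 405) = √(-36085) = I*√36085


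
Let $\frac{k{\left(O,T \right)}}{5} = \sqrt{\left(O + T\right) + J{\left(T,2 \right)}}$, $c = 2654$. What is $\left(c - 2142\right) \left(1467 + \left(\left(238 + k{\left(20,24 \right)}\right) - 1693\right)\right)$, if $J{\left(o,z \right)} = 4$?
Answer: $6144 + 10240 \sqrt{3} \approx 23880.0$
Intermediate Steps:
$k{\left(O,T \right)} = 5 \sqrt{4 + O + T}$ ($k{\left(O,T \right)} = 5 \sqrt{\left(O + T\right) + 4} = 5 \sqrt{4 + O + T}$)
$\left(c - 2142\right) \left(1467 + \left(\left(238 + k{\left(20,24 \right)}\right) - 1693\right)\right) = \left(2654 - 2142\right) \left(1467 - \left(1455 - 5 \sqrt{4 + 20 + 24}\right)\right) = 512 \left(1467 - \left(1455 - 20 \sqrt{3}\right)\right) = 512 \left(12 + 20 \sqrt{3}\right) = 6144 + 10240 \sqrt{3}$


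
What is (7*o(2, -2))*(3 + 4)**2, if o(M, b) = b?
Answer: -686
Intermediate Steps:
(7*o(2, -2))*(3 + 4)**2 = (7*(-2))*(3 + 4)**2 = -14*7**2 = -14*49 = -686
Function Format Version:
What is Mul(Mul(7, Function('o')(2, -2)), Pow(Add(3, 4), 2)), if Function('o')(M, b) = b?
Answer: -686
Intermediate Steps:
Mul(Mul(7, Function('o')(2, -2)), Pow(Add(3, 4), 2)) = Mul(Mul(7, -2), Pow(Add(3, 4), 2)) = Mul(-14, Pow(7, 2)) = Mul(-14, 49) = -686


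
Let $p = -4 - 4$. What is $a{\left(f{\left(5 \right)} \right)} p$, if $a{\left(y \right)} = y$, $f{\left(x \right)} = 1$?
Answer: $-8$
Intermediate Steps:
$p = -8$ ($p = -4 - 4 = -8$)
$a{\left(f{\left(5 \right)} \right)} p = 1 \left(-8\right) = -8$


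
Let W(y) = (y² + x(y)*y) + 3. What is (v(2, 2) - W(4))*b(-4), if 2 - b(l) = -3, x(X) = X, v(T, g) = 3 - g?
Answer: -170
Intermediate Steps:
b(l) = 5 (b(l) = 2 - 1*(-3) = 2 + 3 = 5)
W(y) = 3 + 2*y² (W(y) = (y² + y*y) + 3 = (y² + y²) + 3 = 2*y² + 3 = 3 + 2*y²)
(v(2, 2) - W(4))*b(-4) = ((3 - 1*2) - (3 + 2*4²))*5 = ((3 - 2) - (3 + 2*16))*5 = (1 - (3 + 32))*5 = (1 - 1*35)*5 = (1 - 35)*5 = -34*5 = -170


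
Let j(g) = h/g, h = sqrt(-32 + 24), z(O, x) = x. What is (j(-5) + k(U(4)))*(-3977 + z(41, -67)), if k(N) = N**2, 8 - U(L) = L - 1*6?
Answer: -404400 + 8088*I*sqrt(2)/5 ≈ -4.044e+5 + 2287.6*I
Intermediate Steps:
U(L) = 14 - L (U(L) = 8 - (L - 1*6) = 8 - (L - 6) = 8 - (-6 + L) = 8 + (6 - L) = 14 - L)
h = 2*I*sqrt(2) (h = sqrt(-8) = 2*I*sqrt(2) ≈ 2.8284*I)
j(g) = 2*I*sqrt(2)/g (j(g) = (2*I*sqrt(2))/g = 2*I*sqrt(2)/g)
(j(-5) + k(U(4)))*(-3977 + z(41, -67)) = (2*I*sqrt(2)/(-5) + (14 - 1*4)**2)*(-3977 - 67) = (2*I*sqrt(2)*(-1/5) + (14 - 4)**2)*(-4044) = (-2*I*sqrt(2)/5 + 10**2)*(-4044) = (-2*I*sqrt(2)/5 + 100)*(-4044) = (100 - 2*I*sqrt(2)/5)*(-4044) = -404400 + 8088*I*sqrt(2)/5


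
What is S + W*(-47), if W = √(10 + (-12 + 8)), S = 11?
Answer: 11 - 47*√6 ≈ -104.13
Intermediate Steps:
W = √6 (W = √(10 - 4) = √6 ≈ 2.4495)
S + W*(-47) = 11 + √6*(-47) = 11 - 47*√6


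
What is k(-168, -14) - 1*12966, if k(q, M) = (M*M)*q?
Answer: -45894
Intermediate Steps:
k(q, M) = q*M² (k(q, M) = M²*q = q*M²)
k(-168, -14) - 1*12966 = -168*(-14)² - 1*12966 = -168*196 - 12966 = -32928 - 12966 = -45894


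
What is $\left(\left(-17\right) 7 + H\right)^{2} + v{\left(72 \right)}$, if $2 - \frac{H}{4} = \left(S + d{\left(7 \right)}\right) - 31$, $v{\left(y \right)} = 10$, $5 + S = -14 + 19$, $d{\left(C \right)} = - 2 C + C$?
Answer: $1691$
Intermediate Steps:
$d{\left(C \right)} = - C$
$S = 0$ ($S = -5 + \left(-14 + 19\right) = -5 + 5 = 0$)
$H = 160$ ($H = 8 - 4 \left(\left(0 - 7\right) - 31\right) = 8 - 4 \left(-7 - 31\right) = 8 - -152 = 8 + 152 = 160$)
$\left(\left(-17\right) 7 + H\right)^{2} + v{\left(72 \right)} = \left(\left(-17\right) 7 + 160\right)^{2} + 10 = \left(-119 + 160\right)^{2} + 10 = 41^{2} + 10 = 1681 + 10 = 1691$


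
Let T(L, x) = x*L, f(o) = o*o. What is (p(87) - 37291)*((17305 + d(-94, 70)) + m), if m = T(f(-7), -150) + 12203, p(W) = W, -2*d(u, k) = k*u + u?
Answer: -948515980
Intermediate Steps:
f(o) = o**2
d(u, k) = -u/2 - k*u/2 (d(u, k) = -(k*u + u)/2 = -(u + k*u)/2 = -u/2 - k*u/2)
T(L, x) = L*x
m = 4853 (m = (-7)**2*(-150) + 12203 = 49*(-150) + 12203 = -7350 + 12203 = 4853)
(p(87) - 37291)*((17305 + d(-94, 70)) + m) = (87 - 37291)*((17305 - 1/2*(-94)*(1 + 70)) + 4853) = -37204*((17305 - 1/2*(-94)*71) + 4853) = -37204*((17305 + 3337) + 4853) = -37204*(20642 + 4853) = -37204*25495 = -948515980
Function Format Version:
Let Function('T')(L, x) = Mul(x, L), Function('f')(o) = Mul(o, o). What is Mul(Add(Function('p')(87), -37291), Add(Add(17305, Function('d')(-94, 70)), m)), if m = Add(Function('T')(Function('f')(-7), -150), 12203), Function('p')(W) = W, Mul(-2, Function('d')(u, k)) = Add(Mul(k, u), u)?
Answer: -948515980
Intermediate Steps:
Function('f')(o) = Pow(o, 2)
Function('d')(u, k) = Add(Mul(Rational(-1, 2), u), Mul(Rational(-1, 2), k, u)) (Function('d')(u, k) = Mul(Rational(-1, 2), Add(Mul(k, u), u)) = Mul(Rational(-1, 2), Add(u, Mul(k, u))) = Add(Mul(Rational(-1, 2), u), Mul(Rational(-1, 2), k, u)))
Function('T')(L, x) = Mul(L, x)
m = 4853 (m = Add(Mul(Pow(-7, 2), -150), 12203) = Add(Mul(49, -150), 12203) = Add(-7350, 12203) = 4853)
Mul(Add(Function('p')(87), -37291), Add(Add(17305, Function('d')(-94, 70)), m)) = Mul(Add(87, -37291), Add(Add(17305, Mul(Rational(-1, 2), -94, Add(1, 70))), 4853)) = Mul(-37204, Add(Add(17305, Mul(Rational(-1, 2), -94, 71)), 4853)) = Mul(-37204, Add(Add(17305, 3337), 4853)) = Mul(-37204, Add(20642, 4853)) = Mul(-37204, 25495) = -948515980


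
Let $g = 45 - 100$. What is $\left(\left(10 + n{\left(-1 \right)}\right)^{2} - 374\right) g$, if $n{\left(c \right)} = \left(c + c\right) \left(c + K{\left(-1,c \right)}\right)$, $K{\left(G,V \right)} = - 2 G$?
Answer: $17050$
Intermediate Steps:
$g = -55$ ($g = 45 - 100 = -55$)
$n{\left(c \right)} = 2 c \left(2 + c\right)$ ($n{\left(c \right)} = \left(c + c\right) \left(c - -2\right) = 2 c \left(c + 2\right) = 2 c \left(2 + c\right)$)
$\left(\left(10 + n{\left(-1 \right)}\right)^{2} - 374\right) g = \left(\left(10 + 2 \left(-1\right) \left(2 - 1\right)\right)^{2} - 374\right) \left(-55\right) = \left(\left(10 + 2 \left(-1\right) 1\right)^{2} - 374\right) \left(-55\right) = \left(\left(10 - 2\right)^{2} - 374\right) \left(-55\right) = \left(8^{2} - 374\right) \left(-55\right) = \left(64 - 374\right) \left(-55\right) = \left(-310\right) \left(-55\right) = 17050$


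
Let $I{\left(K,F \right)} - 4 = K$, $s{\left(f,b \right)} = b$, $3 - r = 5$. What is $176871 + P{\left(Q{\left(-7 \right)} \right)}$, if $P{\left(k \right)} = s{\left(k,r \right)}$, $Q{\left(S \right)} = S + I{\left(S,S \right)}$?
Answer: $176869$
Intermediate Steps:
$r = -2$ ($r = 3 - 5 = -2$)
$I{\left(K,F \right)} = 4 + K$
$Q{\left(S \right)} = 4 + 2 S$ ($Q{\left(S \right)} = S + \left(4 + S\right) = 4 + 2 S$)
$P{\left(k \right)} = -2$
$176871 + P{\left(Q{\left(-7 \right)} \right)} = 176871 - 2 = 176869$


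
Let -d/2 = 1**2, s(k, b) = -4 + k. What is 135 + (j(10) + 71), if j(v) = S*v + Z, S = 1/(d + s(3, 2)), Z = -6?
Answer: 590/3 ≈ 196.67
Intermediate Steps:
d = -2 (d = -2*1**2 = -2*1 = -2)
S = -1/3 (S = 1/(-2 + (-4 + 3)) = 1/(-2 - 1) = 1/(-3) = -1/3 ≈ -0.33333)
j(v) = -6 - v/3 (j(v) = -v/3 - 6 = -6 - v/3)
135 + (j(10) + 71) = 135 + ((-6 - 1/3*10) + 71) = 135 + ((-6 - 10/3) + 71) = 135 + (-28/3 + 71) = 135 + 185/3 = 590/3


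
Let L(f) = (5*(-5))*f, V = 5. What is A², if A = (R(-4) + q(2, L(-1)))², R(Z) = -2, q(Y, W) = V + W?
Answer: 614656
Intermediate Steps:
L(f) = -25*f
q(Y, W) = 5 + W
A = 784 (A = (-2 + (5 - 25*(-1)))² = (-2 + (5 + 25))² = (-2 + 30)² = 28² = 784)
A² = 784² = 614656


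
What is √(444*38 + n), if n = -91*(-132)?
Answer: 2*√7221 ≈ 169.95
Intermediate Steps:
n = 12012
√(444*38 + n) = √(444*38 + 12012) = √(16872 + 12012) = √28884 = 2*√7221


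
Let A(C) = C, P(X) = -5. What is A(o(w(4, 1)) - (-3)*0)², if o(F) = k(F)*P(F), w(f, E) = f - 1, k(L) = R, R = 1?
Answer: 25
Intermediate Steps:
k(L) = 1
w(f, E) = -1 + f
o(F) = -5 (o(F) = 1*(-5) = -5)
A(o(w(4, 1)) - (-3)*0)² = (-5 - (-3)*0)² = (-5 - 1*0)² = (-5 + 0)² = (-5)² = 25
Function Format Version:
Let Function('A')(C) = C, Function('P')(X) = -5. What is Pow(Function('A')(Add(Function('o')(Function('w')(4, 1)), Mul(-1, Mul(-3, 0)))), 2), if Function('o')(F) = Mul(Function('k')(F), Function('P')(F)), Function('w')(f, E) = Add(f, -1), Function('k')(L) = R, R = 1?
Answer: 25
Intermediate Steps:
Function('k')(L) = 1
Function('w')(f, E) = Add(-1, f)
Function('o')(F) = -5 (Function('o')(F) = Mul(1, -5) = -5)
Pow(Function('A')(Add(Function('o')(Function('w')(4, 1)), Mul(-1, Mul(-3, 0)))), 2) = Pow(Add(-5, Mul(-1, Mul(-3, 0))), 2) = Pow(Add(-5, Mul(-1, 0)), 2) = Pow(Add(-5, 0), 2) = Pow(-5, 2) = 25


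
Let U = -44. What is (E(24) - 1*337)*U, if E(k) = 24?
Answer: 13772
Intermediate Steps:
(E(24) - 1*337)*U = (24 - 1*337)*(-44) = (24 - 337)*(-44) = -313*(-44) = 13772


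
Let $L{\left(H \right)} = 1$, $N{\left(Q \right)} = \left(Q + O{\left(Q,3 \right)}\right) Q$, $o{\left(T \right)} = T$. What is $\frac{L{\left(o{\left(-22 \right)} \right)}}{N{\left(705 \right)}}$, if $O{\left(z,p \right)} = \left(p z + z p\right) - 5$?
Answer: $\frac{1}{3475650} \approx 2.8772 \cdot 10^{-7}$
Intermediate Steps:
$O{\left(z,p \right)} = -5 + 2 p z$ ($O{\left(z,p \right)} = \left(p z + p z\right) - 5 = 2 p z - 5 = -5 + 2 p z$)
$N{\left(Q \right)} = Q \left(-5 + 7 Q\right)$ ($N{\left(Q \right)} = \left(Q + \left(-5 + 2 \cdot 3 Q\right)\right) Q = \left(Q + \left(-5 + 6 Q\right)\right) Q = \left(-5 + 7 Q\right) Q = Q \left(-5 + 7 Q\right)$)
$\frac{L{\left(o{\left(-22 \right)} \right)}}{N{\left(705 \right)}} = 1 \frac{1}{705 \left(-5 + 7 \cdot 705\right)} = 1 \frac{1}{705 \left(-5 + 4935\right)} = 1 \frac{1}{705 \cdot 4930} = 1 \cdot \frac{1}{3475650} = \frac{1}{3475650}$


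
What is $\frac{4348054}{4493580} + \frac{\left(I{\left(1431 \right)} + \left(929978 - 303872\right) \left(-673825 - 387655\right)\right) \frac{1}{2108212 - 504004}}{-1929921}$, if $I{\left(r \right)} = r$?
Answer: $\frac{21756588526705807}{18402248542372240} \approx 1.1823$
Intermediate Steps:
$\frac{4348054}{4493580} + \frac{\left(I{\left(1431 \right)} + \left(929978 - 303872\right) \left(-673825 - 387655\right)\right) \frac{1}{2108212 - 504004}}{-1929921} = \frac{4348054}{4493580} + \frac{\left(1431 + \left(929978 - 303872\right) \left(-673825 - 387655\right)\right) \frac{1}{2108212 - 504004}}{-1929921} = 4348054 \cdot \frac{1}{4493580} + \frac{1431 + 626106 \left(-1061480\right)}{1604208} \left(- \frac{1}{1929921}\right) = \frac{2174027}{2246790} + \left(1431 - 664598996880\right) \frac{1}{1604208} \left(- \frac{1}{1929921}\right) = \frac{2174027}{2246790} + \left(-664598995449\right) \frac{1}{1604208} \left(- \frac{1}{1929921}\right) = \frac{2174027}{2246790} - - \frac{221532998483}{1031998235856} = \frac{2174027}{2246790} + \frac{221532998483}{1031998235856} = \frac{21756588526705807}{18402248542372240}$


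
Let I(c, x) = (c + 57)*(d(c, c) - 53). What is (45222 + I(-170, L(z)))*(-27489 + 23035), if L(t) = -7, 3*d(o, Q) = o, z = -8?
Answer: -769842722/3 ≈ -2.5661e+8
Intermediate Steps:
d(o, Q) = o/3
I(c, x) = (-53 + c/3)*(57 + c) (I(c, x) = (c + 57)*(c/3 - 53) = (57 + c)*(-53 + c/3) = (-53 + c/3)*(57 + c))
(45222 + I(-170, L(z)))*(-27489 + 23035) = (45222 + (-3021 - 34*(-170) + (⅓)*(-170)²))*(-27489 + 23035) = (45222 + (-3021 + 5780 + (⅓)*28900))*(-4454) = (45222 + (-3021 + 5780 + 28900/3))*(-4454) = (45222 + 37177/3)*(-4454) = (172843/3)*(-4454) = -769842722/3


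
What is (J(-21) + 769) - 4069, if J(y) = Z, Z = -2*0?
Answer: -3300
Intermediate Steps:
Z = 0
J(y) = 0
(J(-21) + 769) - 4069 = (0 + 769) - 4069 = 769 - 4069 = -3300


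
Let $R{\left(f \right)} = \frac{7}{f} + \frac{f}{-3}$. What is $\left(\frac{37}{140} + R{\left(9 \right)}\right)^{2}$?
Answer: $\frac{6086089}{1587600} \approx 3.8335$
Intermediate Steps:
$R{\left(f \right)} = \frac{7}{f} - \frac{f}{3}$ ($R{\left(f \right)} = \frac{7}{f} + f \left(- \frac{1}{3}\right) = \frac{7}{f} - \frac{f}{3}$)
$\left(\frac{37}{140} + R{\left(9 \right)}\right)^{2} = \left(\frac{37}{140} + \left(\frac{7}{9} - 3\right)\right)^{2} = \left(\frac{37}{140} - \frac{20}{9}\right)^{2} = \left(- \frac{2467}{1260}\right)^{2} = \frac{6086089}{1587600}$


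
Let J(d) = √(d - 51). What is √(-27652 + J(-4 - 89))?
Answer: 2*√(-6913 + 3*I) ≈ 0.036082 + 166.29*I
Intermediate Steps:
J(d) = √(-51 + d)
√(-27652 + J(-4 - 89)) = √(-27652 + √(-51 + (-4 - 89))) = √(-27652 + √(-51 - 93)) = √(-27652 + √(-144)) = √(-27652 + 12*I)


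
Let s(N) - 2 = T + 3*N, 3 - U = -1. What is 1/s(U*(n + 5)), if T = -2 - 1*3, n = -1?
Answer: 1/45 ≈ 0.022222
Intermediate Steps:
U = 4 (U = 3 - 1*(-1) = 3 + 1 = 4)
T = -5 (T = -2 - 3 = -5)
s(N) = -3 + 3*N (s(N) = 2 + (-5 + 3*N) = -3 + 3*N)
1/s(U*(n + 5)) = 1/(-3 + 3*(4*(-1 + 5))) = 1/(-3 + 3*(4*4)) = 1/(-3 + 3*16) = 1/(-3 + 48) = 1/45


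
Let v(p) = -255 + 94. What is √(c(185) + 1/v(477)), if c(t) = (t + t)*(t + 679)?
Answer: √8286425119/161 ≈ 565.40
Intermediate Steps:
c(t) = 2*t*(679 + t) (c(t) = (2*t)*(679 + t) = 2*t*(679 + t))
v(p) = -161
√(c(185) + 1/v(477)) = √(2*185*(679 + 185) + 1/(-161)) = √(2*185*864 - 1/161) = √(319680 - 1/161) = √(51468479/161) = √8286425119/161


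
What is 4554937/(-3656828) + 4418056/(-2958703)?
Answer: -29632776653079/10819467974084 ≈ -2.7388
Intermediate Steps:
4554937/(-3656828) + 4418056/(-2958703) = 4554937*(-1/3656828) + 4418056*(-1/2958703) = -4554937/3656828 - 4418056/2958703 = -29632776653079/10819467974084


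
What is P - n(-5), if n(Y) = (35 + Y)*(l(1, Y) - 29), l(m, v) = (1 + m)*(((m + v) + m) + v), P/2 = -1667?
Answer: -1984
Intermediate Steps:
P = -3334 (P = 2*(-1667) = -3334)
l(m, v) = (1 + m)*(2*m + 2*v) (l(m, v) = (1 + m)*((v + 2*m) + v) = (1 + m)*(2*m + 2*v))
n(Y) = (-25 + 4*Y)*(35 + Y) (n(Y) = (35 + Y)*((2*1 + 2*Y + 2*1² + 2*1*Y) - 29) = (35 + Y)*((2 + 2*Y + 2*1 + 2*Y) - 29) = (35 + Y)*((2 + 2*Y + 2 + 2*Y) - 29) = (35 + Y)*((4 + 4*Y) - 29) = (35 + Y)*(-25 + 4*Y) = (-25 + 4*Y)*(35 + Y))
P - n(-5) = -3334 - (-875 + 4*(-5)² + 115*(-5)) = -3334 - (-875 + 4*25 - 575) = -3334 - (-875 + 100 - 575) = -3334 - 1*(-1350) = -3334 + 1350 = -1984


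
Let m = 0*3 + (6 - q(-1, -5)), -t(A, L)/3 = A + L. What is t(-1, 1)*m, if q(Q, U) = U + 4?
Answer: 0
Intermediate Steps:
q(Q, U) = 4 + U
t(A, L) = -3*A - 3*L (t(A, L) = -3*(A + L) = -3*A - 3*L)
m = 7 (m = 0*3 + (6 - (4 - 5)) = 0 + (6 - 1*(-1)) = 0 + (6 + 1) = 0 + 7 = 7)
t(-1, 1)*m = (-3*(-1) - 3*1)*7 = (3 - 3)*7 = 0*7 = 0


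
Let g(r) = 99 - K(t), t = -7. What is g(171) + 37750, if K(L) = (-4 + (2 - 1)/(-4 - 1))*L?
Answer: 189098/5 ≈ 37820.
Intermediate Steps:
K(L) = -21*L/5 (K(L) = (-4 + 1/(-5))*L = (-4 + 1*(-1/5))*L = (-4 - 1/5)*L = -21*L/5)
g(r) = 348/5 (g(r) = 99 - (-21)*(-7)/5 = 99 - 1*147/5 = 99 - 147/5 = 348/5)
g(171) + 37750 = 348/5 + 37750 = 189098/5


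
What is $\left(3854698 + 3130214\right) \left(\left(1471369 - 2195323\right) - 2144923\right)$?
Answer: $-20038853383824$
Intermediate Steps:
$\left(3854698 + 3130214\right) \left(\left(1471369 - 2195323\right) - 2144923\right) = 6984912 \left(-723954 - 2144923\right) = 6984912 \left(-2868877\right) = -20038853383824$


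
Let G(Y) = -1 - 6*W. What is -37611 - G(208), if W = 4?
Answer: -37586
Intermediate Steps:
G(Y) = -25 (G(Y) = -1 - 6*4 = -1 - 24 = -25)
-37611 - G(208) = -37611 - 1*(-25) = -37611 + 25 = -37586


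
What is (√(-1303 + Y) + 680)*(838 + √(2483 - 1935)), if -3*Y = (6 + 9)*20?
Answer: 2*(419 + √137)*(680 + I*√1403) ≈ 5.8576e+5 + 32266.0*I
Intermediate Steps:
Y = -100 (Y = -(6 + 9)*20/3 = -5*20 = -⅓*300 = -100)
(√(-1303 + Y) + 680)*(838 + √(2483 - 1935)) = (√(-1303 - 100) + 680)*(838 + √(2483 - 1935)) = (√(-1403) + 680)*(838 + √548) = (I*√1403 + 680)*(838 + 2*√137) = (680 + I*√1403)*(838 + 2*√137)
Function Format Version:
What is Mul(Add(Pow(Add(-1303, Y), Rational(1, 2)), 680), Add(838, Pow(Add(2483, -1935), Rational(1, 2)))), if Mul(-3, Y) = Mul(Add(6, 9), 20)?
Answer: Mul(2, Add(419, Pow(137, Rational(1, 2))), Add(680, Mul(I, Pow(1403, Rational(1, 2))))) ≈ Add(5.8576e+5, Mul(32266., I))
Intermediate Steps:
Y = -100 (Y = Mul(Rational(-1, 3), Mul(Add(6, 9), 20)) = Mul(Rational(-1, 3), Mul(15, 20)) = Mul(Rational(-1, 3), 300) = -100)
Mul(Add(Pow(Add(-1303, Y), Rational(1, 2)), 680), Add(838, Pow(Add(2483, -1935), Rational(1, 2)))) = Mul(Add(Pow(Add(-1303, -100), Rational(1, 2)), 680), Add(838, Pow(Add(2483, -1935), Rational(1, 2)))) = Mul(Add(Pow(-1403, Rational(1, 2)), 680), Add(838, Pow(548, Rational(1, 2)))) = Mul(Add(Mul(I, Pow(1403, Rational(1, 2))), 680), Add(838, Mul(2, Pow(137, Rational(1, 2))))) = Mul(Add(680, Mul(I, Pow(1403, Rational(1, 2)))), Add(838, Mul(2, Pow(137, Rational(1, 2)))))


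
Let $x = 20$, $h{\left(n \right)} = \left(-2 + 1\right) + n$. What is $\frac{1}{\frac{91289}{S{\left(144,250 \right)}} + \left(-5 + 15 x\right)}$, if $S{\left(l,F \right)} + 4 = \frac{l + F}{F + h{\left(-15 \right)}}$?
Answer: $- \frac{271}{10600868} \approx -2.5564 \cdot 10^{-5}$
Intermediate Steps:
$h{\left(n \right)} = -1 + n$
$S{\left(l,F \right)} = -4 + \frac{F + l}{-16 + F}$ ($S{\left(l,F \right)} = -4 + \frac{l + F}{F - 16} = -4 + \frac{F + l}{F - 16} = -4 + \frac{F + l}{-16 + F}$)
$\frac{1}{\frac{91289}{S{\left(144,250 \right)}} + \left(-5 + 15 x\right)} = \frac{1}{\frac{91289}{\frac{1}{-16 + 250} \left(64 + 144 - 750\right)} + \left(-5 + 15 \cdot 20\right)} = \frac{1}{\frac{91289}{\frac{1}{234} \left(64 + 144 - 750\right)} + \left(-5 + 300\right)} = \frac{1}{\frac{91289}{\frac{1}{234} \left(-542\right)} + 295} = \frac{1}{\frac{91289}{- \frac{271}{117}} + 295} = \frac{1}{91289 \left(- \frac{117}{271}\right) + 295} = \frac{1}{- \frac{10680813}{271} + 295} = \frac{1}{- \frac{10600868}{271}} = - \frac{271}{10600868}$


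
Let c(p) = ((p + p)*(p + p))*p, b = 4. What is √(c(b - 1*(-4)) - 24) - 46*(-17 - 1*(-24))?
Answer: -322 + 2*√506 ≈ -277.01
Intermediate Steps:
c(p) = 4*p³ (c(p) = ((2*p)*(2*p))*p = (4*p²)*p = 4*p³)
√(c(b - 1*(-4)) - 24) - 46*(-17 - 1*(-24)) = √(4*(4 - 1*(-4))³ - 24) - 46*(-17 - 1*(-24)) = √(4*(4 + 4)³ - 24) - 46*(-17 + 24) = √(4*8³ - 24) - 46*7 = √(4*512 - 24) - 322 = √(2048 - 24) - 322 = √2024 - 322 = 2*√506 - 322 = -322 + 2*√506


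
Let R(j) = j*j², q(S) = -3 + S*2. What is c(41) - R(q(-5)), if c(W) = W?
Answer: 2238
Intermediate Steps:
q(S) = -3 + 2*S
R(j) = j³
c(41) - R(q(-5)) = 41 - (-3 + 2*(-5))³ = 41 - (-3 - 10)³ = 41 - 1*(-13)³ = 41 - 1*(-2197) = 41 + 2197 = 2238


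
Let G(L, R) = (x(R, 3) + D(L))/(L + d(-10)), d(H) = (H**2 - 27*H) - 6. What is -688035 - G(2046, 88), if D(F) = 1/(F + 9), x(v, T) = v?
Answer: -3407527920091/4952550 ≈ -6.8804e+5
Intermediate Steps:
d(H) = -6 + H**2 - 27*H
D(F) = 1/(9 + F)
G(L, R) = (R + 1/(9 + L))/(364 + L) (G(L, R) = (R + 1/(9 + L))/(L + (-6 + (-10)**2 - 27*(-10))) = (R + 1/(9 + L))/(L + (-6 + 100 + 270)) = (R + 1/(9 + L))/(L + 364) = (R + 1/(9 + L))/(364 + L))
-688035 - G(2046, 88) = -688035 - (1 + 88*(9 + 2046))/((9 + 2046)*(364 + 2046)) = -688035 - (1 + 88*2055)/(2055*2410) = -688035 - (1 + 180840)/(2055*2410) = -688035 - 180841/(2055*2410) = -688035 - 1*180841/4952550 = -688035 - 180841/4952550 = -3407527920091/4952550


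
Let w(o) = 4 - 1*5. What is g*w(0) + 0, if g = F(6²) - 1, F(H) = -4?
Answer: 5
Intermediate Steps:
w(o) = -1 (w(o) = 4 - 5 = -1)
g = -5 (g = -4 - 1 = -5)
g*w(0) + 0 = -5*(-1) + 0 = 5 + 0 = 5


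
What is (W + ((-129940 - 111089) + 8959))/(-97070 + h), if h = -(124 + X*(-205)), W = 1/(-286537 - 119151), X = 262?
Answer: 94148014161/17640936992 ≈ 5.3369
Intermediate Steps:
W = -1/405688 (W = 1/(-405688) = -1/405688 ≈ -2.4649e-6)
h = 53586 (h = -(124 + 262*(-205)) = -(124 - 53710) = -1*(-53586) = 53586)
(W + ((-129940 - 111089) + 8959))/(-97070 + h) = (-1/405688 + ((-129940 - 111089) + 8959))/(-97070 + 53586) = (-1/405688 + (-241029 + 8959))/(-43484) = (-1/405688 - 232070)*(-1/43484) = -94148014161/405688*(-1/43484) = 94148014161/17640936992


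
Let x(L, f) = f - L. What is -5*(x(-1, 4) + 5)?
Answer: -50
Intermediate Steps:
-5*(x(-1, 4) + 5) = -5*((4 - 1*(-1)) + 5) = -5*((4 + 1) + 5) = -5*(5 + 5) = -5*10 = -50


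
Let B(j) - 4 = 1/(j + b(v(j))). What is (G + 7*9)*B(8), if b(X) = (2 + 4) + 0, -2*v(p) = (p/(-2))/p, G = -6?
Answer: 3249/14 ≈ 232.07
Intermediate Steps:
v(p) = 1/4 (v(p) = -p/(-2)/(2*p) = -p*(-1/2)/(2*p) = -(-p/2)/(2*p) = -1/2*(-1/2) = 1/4)
b(X) = 6 (b(X) = 6 + 0 = 6)
B(j) = 4 + 1/(6 + j) (B(j) = 4 + 1/(j + 6) = 4 + 1/(6 + j))
(G + 7*9)*B(8) = (-6 + 7*9)*((25 + 4*8)/(6 + 8)) = (-6 + 63)*((25 + 32)/14) = 57*((1/14)*57) = 57*(57/14) = 3249/14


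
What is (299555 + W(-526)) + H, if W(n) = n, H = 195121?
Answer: 494150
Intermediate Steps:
(299555 + W(-526)) + H = (299555 - 526) + 195121 = 299029 + 195121 = 494150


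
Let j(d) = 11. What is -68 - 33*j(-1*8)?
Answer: -431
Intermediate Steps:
-68 - 33*j(-1*8) = -68 - 33*11 = -68 - 363 = -431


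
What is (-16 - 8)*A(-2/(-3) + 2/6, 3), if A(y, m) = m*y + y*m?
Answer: -144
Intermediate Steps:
A(y, m) = 2*m*y (A(y, m) = m*y + m*y = 2*m*y)
(-16 - 8)*A(-2/(-3) + 2/6, 3) = (-16 - 8)*(2*3*(-2/(-3) + 2/6)) = -48*3*(-2*(-1/3) + 2*(1/6)) = -48*3*(2/3 + 1/3) = -48*3 = -24*6 = -144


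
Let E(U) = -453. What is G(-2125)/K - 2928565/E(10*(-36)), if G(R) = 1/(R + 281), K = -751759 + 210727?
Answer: 973906989007991/150647114208 ≈ 6464.8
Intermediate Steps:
K = -541032
G(R) = 1/(281 + R)
G(-2125)/K - 2928565/E(10*(-36)) = 1/((281 - 2125)*(-541032)) - 2928565/(-453) = -1/541032/(-1844) - 2928565*(-1/453) = -1/1844*(-1/541032) + 2928565/453 = 1/997663008 + 2928565/453 = 973906989007991/150647114208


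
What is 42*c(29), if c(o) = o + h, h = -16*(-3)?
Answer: 3234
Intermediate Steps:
h = 48
c(o) = 48 + o (c(o) = o + 48 = 48 + o)
42*c(29) = 42*(48 + 29) = 42*77 = 3234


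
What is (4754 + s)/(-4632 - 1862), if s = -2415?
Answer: -2339/6494 ≈ -0.36018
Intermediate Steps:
(4754 + s)/(-4632 - 1862) = (4754 - 2415)/(-4632 - 1862) = 2339/(-6494) = 2339*(-1/6494) = -2339/6494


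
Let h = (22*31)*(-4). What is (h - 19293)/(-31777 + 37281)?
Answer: -22021/5504 ≈ -4.0009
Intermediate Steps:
h = -2728 (h = 682*(-4) = -2728)
(h - 19293)/(-31777 + 37281) = (-2728 - 19293)/(-31777 + 37281) = -22021/5504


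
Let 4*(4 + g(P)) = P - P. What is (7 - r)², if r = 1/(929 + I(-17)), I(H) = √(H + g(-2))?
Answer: (-42274975*I + 91028*√21)/(2*(-431510*I + 929*√21)) ≈ 48.985 + 7.4324e-5*I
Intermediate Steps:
g(P) = -4 (g(P) = -4 + (P - P)/4 = -4 + (¼)*0 = -4 + 0 = -4)
I(H) = √(-4 + H) (I(H) = √(H - 4) = √(-4 + H))
r = 1/(929 + I*√21) (r = 1/(929 + √(-4 - 17)) = 1/(929 + √(-21)) = 1/(929 + I*√21) ≈ 0.0010764 - 5.31e-6*I)
(7 - r)² = (7 - (929/863062 - I*√21/863062))² = (7 + (-929/863062 + I*√21/863062))² = (6040505/863062 + I*√21/863062)²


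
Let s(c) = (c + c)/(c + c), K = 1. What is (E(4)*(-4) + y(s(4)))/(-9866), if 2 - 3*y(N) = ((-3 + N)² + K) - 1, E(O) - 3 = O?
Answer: 43/14799 ≈ 0.0029056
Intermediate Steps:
s(c) = 1 (s(c) = (2*c)/((2*c)) = (2*c)*(1/(2*c)) = 1)
E(O) = 3 + O
y(N) = ⅔ - (-3 + N)²/3 (y(N) = ⅔ - (((-3 + N)² + 1) - 1)/3 = ⅔ - ((1 + (-3 + N)²) - 1)/3 = ⅔ - (-3 + N)²/3)
(E(4)*(-4) + y(s(4)))/(-9866) = ((3 + 4)*(-4) + (⅔ - (-3 + 1)²/3))/(-9866) = (7*(-4) + (⅔ - ⅓*(-2)²))*(-1/9866) = (-28 + (⅔ - ⅓*4))*(-1/9866) = (-28 + (⅔ - 4/3))*(-1/9866) = (-28 - ⅔)*(-1/9866) = -86/3*(-1/9866) = 43/14799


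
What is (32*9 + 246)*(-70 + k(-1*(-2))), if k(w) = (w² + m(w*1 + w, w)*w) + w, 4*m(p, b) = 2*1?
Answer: -33642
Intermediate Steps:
m(p, b) = ½ (m(p, b) = (2*1)/4 = (¼)*2 = ½)
k(w) = w² + 3*w/2 (k(w) = (w² + w/2) + w = w² + 3*w/2)
(32*9 + 246)*(-70 + k(-1*(-2))) = (32*9 + 246)*(-70 + (-1*(-2))*(3 + 2*(-1*(-2)))/2) = (288 + 246)*(-70 + (½)*2*(3 + 2*2)) = 534*(-70 + (½)*2*(3 + 4)) = 534*(-70 + (½)*2*7) = 534*(-70 + 7) = 534*(-63) = -33642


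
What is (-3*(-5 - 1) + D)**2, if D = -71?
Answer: 2809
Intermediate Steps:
(-3*(-5 - 1) + D)**2 = (-3*(-5 - 1) - 71)**2 = (-3*(-6) - 71)**2 = (18 - 71)**2 = (-53)**2 = 2809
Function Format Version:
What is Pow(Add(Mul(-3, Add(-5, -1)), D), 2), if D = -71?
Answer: 2809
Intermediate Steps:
Pow(Add(Mul(-3, Add(-5, -1)), D), 2) = Pow(Add(Mul(-3, Add(-5, -1)), -71), 2) = Pow(Add(Mul(-3, -6), -71), 2) = Pow(Add(18, -71), 2) = Pow(-53, 2) = 2809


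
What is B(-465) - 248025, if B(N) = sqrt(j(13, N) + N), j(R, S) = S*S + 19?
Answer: -248025 + sqrt(215779) ≈ -2.4756e+5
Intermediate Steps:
j(R, S) = 19 + S**2 (j(R, S) = S**2 + 19 = 19 + S**2)
B(N) = sqrt(19 + N + N**2) (B(N) = sqrt((19 + N**2) + N) = sqrt(19 + N + N**2))
B(-465) - 248025 = sqrt(19 - 465 + (-465)**2) - 248025 = sqrt(19 - 465 + 216225) - 248025 = sqrt(215779) - 248025 = -248025 + sqrt(215779)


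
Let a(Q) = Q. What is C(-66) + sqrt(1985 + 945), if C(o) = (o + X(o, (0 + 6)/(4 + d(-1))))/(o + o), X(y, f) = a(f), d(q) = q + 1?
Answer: 43/88 + sqrt(2930) ≈ 54.618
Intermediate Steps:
d(q) = 1 + q
X(y, f) = f
C(o) = (3/2 + o)/(2*o) (C(o) = (o + (0 + 6)/(4 + (1 - 1)))/(o + o) = (o + 6/(4 + 0))/((2*o)) = (o + 6/4)*(1/(2*o)) = (o + 6*(1/4))*(1/(2*o)) = (o + 3/2)*(1/(2*o)) = (3/2 + o)*(1/(2*o)) = (3/2 + o)/(2*o))
C(-66) + sqrt(1985 + 945) = (1/4)*(3 + 2*(-66))/(-66) + sqrt(1985 + 945) = (1/4)*(-1/66)*(3 - 132) + sqrt(2930) = (1/4)*(-1/66)*(-129) + sqrt(2930) = 43/88 + sqrt(2930)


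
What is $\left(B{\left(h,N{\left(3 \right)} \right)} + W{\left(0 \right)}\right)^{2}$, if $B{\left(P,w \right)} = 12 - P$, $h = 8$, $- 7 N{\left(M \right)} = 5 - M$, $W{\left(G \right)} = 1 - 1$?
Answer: $16$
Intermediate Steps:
$W{\left(G \right)} = 0$ ($W{\left(G \right)} = 1 - 1 = 0$)
$N{\left(M \right)} = - \frac{5}{7} + \frac{M}{7}$ ($N{\left(M \right)} = - \frac{5 - M}{7} = - \frac{5}{7} + \frac{M}{7}$)
$\left(B{\left(h,N{\left(3 \right)} \right)} + W{\left(0 \right)}\right)^{2} = \left(\left(12 - 8\right) + 0\right)^{2} = \left(4 + 0\right)^{2} = 4^{2} = 16$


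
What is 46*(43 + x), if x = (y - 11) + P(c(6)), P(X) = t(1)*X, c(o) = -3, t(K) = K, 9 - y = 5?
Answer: 1518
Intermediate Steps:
y = 4 (y = 9 - 1*5 = 9 - 5 = 4)
P(X) = X (P(X) = 1*X = X)
x = -10 (x = (4 - 11) - 3 = -7 - 3 = -10)
46*(43 + x) = 46*(43 - 10) = 46*33 = 1518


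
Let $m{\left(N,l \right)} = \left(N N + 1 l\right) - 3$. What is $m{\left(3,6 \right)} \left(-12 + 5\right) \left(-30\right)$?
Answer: $2520$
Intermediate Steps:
$m{\left(N,l \right)} = -3 + l + N^{2}$ ($m{\left(N,l \right)} = \left(N^{2} + l\right) - 3 = \left(l + N^{2}\right) - 3 = -3 + l + N^{2}$)
$m{\left(3,6 \right)} \left(-12 + 5\right) \left(-30\right) = \left(-3 + 6 + 3^{2}\right) \left(-12 + 5\right) \left(-30\right) = \left(-3 + 6 + 9\right) \left(-7\right) \left(-30\right) = 12 \left(-7\right) \left(-30\right) = \left(-84\right) \left(-30\right) = 2520$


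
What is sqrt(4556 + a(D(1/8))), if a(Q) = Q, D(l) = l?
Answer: sqrt(72898)/4 ≈ 67.499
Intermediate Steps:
sqrt(4556 + a(D(1/8))) = sqrt(4556 + 1/8) = sqrt(36449/8) = sqrt(72898)/4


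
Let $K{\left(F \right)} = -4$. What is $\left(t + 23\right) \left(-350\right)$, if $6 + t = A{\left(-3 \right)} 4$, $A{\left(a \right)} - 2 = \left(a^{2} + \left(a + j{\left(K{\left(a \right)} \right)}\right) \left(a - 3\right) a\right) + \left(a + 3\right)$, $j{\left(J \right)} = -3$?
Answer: $129850$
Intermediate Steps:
$A{\left(a \right)} = 5 + a + a^{2} + a \left(-3 + a\right)^{2}$ ($A{\left(a \right)} = 2 + \left(\left(a^{2} + \left(a - 3\right) \left(a - 3\right) a\right) + \left(a + 3\right)\right) = 2 + \left(\left(a^{2} + \left(-3 + a\right) \left(-3 + a\right) a\right) + \left(3 + a\right)\right) = 2 + \left(\left(a^{2} + \left(-3 + a\right)^{2} a\right) + \left(3 + a\right)\right) = 2 + \left(\left(a^{2} + a \left(-3 + a\right)^{2}\right) + \left(3 + a\right)\right) = 2 + \left(3 + a + a^{2} + a \left(-3 + a\right)^{2}\right) = 5 + a + a^{2} + a \left(-3 + a\right)^{2}$)
$t = -394$ ($t = -6 + \left(5 + \left(-3\right)^{3} - 5 \left(-3\right)^{2} + 10 \left(-3\right)\right) 4 = -6 + \left(5 - 27 - 45 - 30\right) 4 = -6 - 388 = -394$)
$\left(t + 23\right) \left(-350\right) = \left(-394 + 23\right) \left(-350\right) = \left(-371\right) \left(-350\right) = 129850$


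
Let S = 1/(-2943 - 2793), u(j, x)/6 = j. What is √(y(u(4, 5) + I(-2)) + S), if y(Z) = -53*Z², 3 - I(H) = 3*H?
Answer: I*√474746798442/2868 ≈ 240.24*I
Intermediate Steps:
I(H) = 3 - 3*H
u(j, x) = 6*j
S = -1/5736 (S = 1/(-5736) = -1/5736 ≈ -0.00017434)
√(y(u(4, 5) + I(-2)) + S) = √(-53*(6*4 + (3 - 3*(-2)))² - 1/5736) = √(-53*(24 + (3 + 6))² - 1/5736) = √(-53*(24 + 9)² - 1/5736) = √(-53*33² - 1/5736) = √(-53*1089 - 1/5736) = √(-57717 - 1/5736) = √(-331064713/5736) = I*√474746798442/2868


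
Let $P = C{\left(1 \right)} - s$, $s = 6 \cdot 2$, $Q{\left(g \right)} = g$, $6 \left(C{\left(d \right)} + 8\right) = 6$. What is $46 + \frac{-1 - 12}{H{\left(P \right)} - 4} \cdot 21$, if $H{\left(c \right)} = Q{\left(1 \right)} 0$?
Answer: $\frac{457}{4} \approx 114.25$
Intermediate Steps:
$C{\left(d \right)} = -7$ ($C{\left(d \right)} = -8 + \frac{1}{6} \cdot 6 = -8 + 1 = -7$)
$s = 12$
$P = -19$ ($P = -7 - 12 = -19$)
$H{\left(c \right)} = 0$ ($H{\left(c \right)} = 1 \cdot 0 = 0$)
$46 + \frac{-1 - 12}{H{\left(P \right)} - 4} \cdot 21 = 46 + \frac{-1 - 12}{0 - 4} \cdot 21 = 46 + - \frac{13}{-4} \cdot 21 = 46 + \left(-13\right) \left(- \frac{1}{4}\right) 21 = 46 + \frac{13}{4} \cdot 21 = 46 + \frac{273}{4} = \frac{457}{4}$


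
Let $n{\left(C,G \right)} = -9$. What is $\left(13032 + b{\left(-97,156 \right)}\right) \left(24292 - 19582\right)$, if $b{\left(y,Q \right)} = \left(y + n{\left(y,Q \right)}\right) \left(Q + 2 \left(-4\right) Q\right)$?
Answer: $606572640$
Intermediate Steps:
$b{\left(y,Q \right)} = - 7 Q \left(-9 + y\right)$ ($b{\left(y,Q \right)} = \left(y - 9\right) \left(Q + 2 \left(-4\right) Q\right) = \left(-9 + y\right) \left(Q - 8 Q\right) = \left(-9 + y\right) \left(- 7 Q\right) = - 7 Q \left(-9 + y\right)$)
$\left(13032 + b{\left(-97,156 \right)}\right) \left(24292 - 19582\right) = \left(13032 + 7 \cdot 156 \left(9 - -97\right)\right) \left(24292 - 19582\right) = \left(13032 + 7 \cdot 156 \left(9 + 97\right)\right) 4710 = \left(13032 + 7 \cdot 156 \cdot 106\right) 4710 = \left(13032 + 115752\right) 4710 = 128784 \cdot 4710 = 606572640$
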